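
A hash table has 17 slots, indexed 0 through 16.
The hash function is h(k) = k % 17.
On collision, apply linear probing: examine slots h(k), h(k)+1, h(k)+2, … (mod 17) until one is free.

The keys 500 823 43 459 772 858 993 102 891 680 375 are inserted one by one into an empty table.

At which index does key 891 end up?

500: h=7 => slot 7
823: h=7, probe 7,8 => slot 8
43: h=9 => slot 9
459: h=0 => slot 0
772: h=7, probe 7,8,9,10 => slot 10
858: h=8, probe 8,9,10,11 => slot 11
993: h=7, probe 7,8,9,10,11,12 => slot 12
102: h=0, probe 0,1 => slot 1
891: h=7, probe 7,8,9,10,11,12,13 => slot 13
680: h=0, probe 0,1,2 => slot 2
375: h=1, probe 1,2,3 => slot 3
Table: [459, 102, 680, 375, _, _, _, 500, 823, 43, 772, 858, 993, 891, _, _, _]

13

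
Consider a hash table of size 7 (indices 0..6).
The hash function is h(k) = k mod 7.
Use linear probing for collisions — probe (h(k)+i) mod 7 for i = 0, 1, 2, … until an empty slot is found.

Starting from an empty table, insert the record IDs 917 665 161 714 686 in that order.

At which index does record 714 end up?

917 hashes to 0; slot 0 is free → place at 0.
665 hashes to 0; 0 taken → place at 1.
161 hashes to 0; 0,1 taken → place at 2.
714 hashes to 0; 0,1,2 taken → place at 3.
686 hashes to 0; 0,1,2,3 taken → place at 4.
Table: [917, 665, 161, 714, 686, ∅, ∅]

3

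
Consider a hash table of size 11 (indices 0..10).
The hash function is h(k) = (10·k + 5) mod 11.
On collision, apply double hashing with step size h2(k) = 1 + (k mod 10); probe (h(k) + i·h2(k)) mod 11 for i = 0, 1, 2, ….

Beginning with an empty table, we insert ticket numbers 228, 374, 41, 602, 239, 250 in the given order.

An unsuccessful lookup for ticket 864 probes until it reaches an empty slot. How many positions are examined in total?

2

Insert 228: h=8, slot 8 empty -> index 8.
Insert 374: h=5, slot 5 empty -> index 5.
Insert 41: h=8, h2=2, slot 8 occupied -> index 10.
Insert 602: h=8, h2=3, slot 8 occupied -> index 0.
Insert 239: h=8, h2=10, slot 8 occupied -> index 7.
Insert 250: h=8, h2=1, slot 8 occupied -> index 9.
Table: [602, ∅, ∅, ∅, ∅, 374, ∅, 239, 228, 250, 41]
Lookup 864: h=10, h2=5, probe 10,4 → slot 4 empty, not found.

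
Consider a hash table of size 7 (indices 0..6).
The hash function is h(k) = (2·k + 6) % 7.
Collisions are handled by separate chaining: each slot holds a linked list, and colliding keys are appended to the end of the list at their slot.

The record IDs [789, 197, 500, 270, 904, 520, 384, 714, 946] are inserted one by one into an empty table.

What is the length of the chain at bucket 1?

789 -> bucket 2
197 -> bucket 1
500 -> bucket 5
270 -> bucket 0
904 -> bucket 1 (collision)
520 -> bucket 3
384 -> bucket 4
714 -> bucket 6
946 -> bucket 1 (collision)
Final buckets:
0: 270
1: 197 -> 904 -> 946
2: 789
3: 520
4: 384
5: 500
6: 714

3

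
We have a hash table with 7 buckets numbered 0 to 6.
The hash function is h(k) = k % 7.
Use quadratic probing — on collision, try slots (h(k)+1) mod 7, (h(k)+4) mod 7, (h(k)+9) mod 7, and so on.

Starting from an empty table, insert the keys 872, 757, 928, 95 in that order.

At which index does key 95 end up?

6

Insert 872: h=4, slot 4 empty → index 4.
Insert 757: h=1, slot 1 empty → index 1.
Insert 928: h=4, slot 4 occupied → index 5.
Insert 95: h=4, slots 4,5,1 occupied → index 6.
Table: [∅, 757, ∅, ∅, 872, 928, 95]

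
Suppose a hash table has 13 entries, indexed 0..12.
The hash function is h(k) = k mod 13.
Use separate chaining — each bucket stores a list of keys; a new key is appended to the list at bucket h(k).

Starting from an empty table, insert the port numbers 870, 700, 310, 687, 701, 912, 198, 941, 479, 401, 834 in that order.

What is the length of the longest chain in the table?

870 → bucket 12
700 → bucket 11
310 → bucket 11 (collision)
687 → bucket 11 (collision)
701 → bucket 12 (collision)
912 → bucket 2
198 → bucket 3
941 → bucket 5
479 → bucket 11 (collision)
401 → bucket 11 (collision)
834 → bucket 2 (collision)
Final buckets:
0: _
1: _
2: 912 -> 834
3: 198
4: _
5: 941
6: _
7: _
8: _
9: _
10: _
11: 700 -> 310 -> 687 -> 479 -> 401
12: 870 -> 701

5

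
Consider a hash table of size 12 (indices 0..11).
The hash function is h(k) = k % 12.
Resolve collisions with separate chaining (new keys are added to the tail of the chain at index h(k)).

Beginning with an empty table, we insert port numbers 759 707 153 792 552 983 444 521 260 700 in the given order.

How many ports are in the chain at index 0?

3

759 -> bucket 3
707 -> bucket 11
153 -> bucket 9
792 -> bucket 0
552 -> bucket 0 (collision)
983 -> bucket 11 (collision)
444 -> bucket 0 (collision)
521 -> bucket 5
260 -> bucket 8
700 -> bucket 4
Final buckets:
0: 792 -> 552 -> 444
1: .
2: .
3: 759
4: 700
5: 521
6: .
7: .
8: 260
9: 153
10: .
11: 707 -> 983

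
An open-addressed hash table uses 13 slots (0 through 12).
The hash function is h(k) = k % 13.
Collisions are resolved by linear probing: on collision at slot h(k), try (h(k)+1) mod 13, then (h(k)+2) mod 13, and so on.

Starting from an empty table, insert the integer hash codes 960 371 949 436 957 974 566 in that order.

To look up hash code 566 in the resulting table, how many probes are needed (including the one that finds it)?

Insert 960: h=11, slot 11 empty => index 11.
Insert 371: h=7, slot 7 empty => index 7.
Insert 949: h=0, slot 0 empty => index 0.
Insert 436: h=7, slot 7 occupied => index 8.
Insert 957: h=8, slot 8 occupied => index 9.
Insert 974: h=12, slot 12 empty => index 12.
Insert 566: h=7, slots 7,8,9 occupied => index 10.
Table: [949, —, —, —, —, —, —, 371, 436, 957, 566, 960, 974]
Lookup 566: h=7, probe 7,8,9,10 → found at 10.

4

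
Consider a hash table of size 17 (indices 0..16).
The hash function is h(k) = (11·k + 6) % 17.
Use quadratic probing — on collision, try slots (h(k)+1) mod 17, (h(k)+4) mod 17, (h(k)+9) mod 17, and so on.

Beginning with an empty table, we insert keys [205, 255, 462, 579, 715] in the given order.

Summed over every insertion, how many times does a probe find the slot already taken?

205: h=0 -> slot 0
255: h=6 -> slot 6
462: h=5 -> slot 5
579: h=0, probe 0,1 -> slot 1
715: h=0, probe 0,1,4 -> slot 4
Table: [205, 579, _, _, 715, 462, 255, _, _, _, _, _, _, _, _, _, _]

3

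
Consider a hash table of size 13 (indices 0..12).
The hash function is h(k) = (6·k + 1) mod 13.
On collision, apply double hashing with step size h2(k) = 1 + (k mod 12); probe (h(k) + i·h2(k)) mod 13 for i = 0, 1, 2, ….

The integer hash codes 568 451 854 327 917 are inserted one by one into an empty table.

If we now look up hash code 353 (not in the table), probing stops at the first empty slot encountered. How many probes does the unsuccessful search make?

Insert 568: h=3, slot 3 empty → index 3.
Insert 451: h=3, h2=8, slot 3 occupied → index 11.
Insert 854: h=3, h2=3, slot 3 occupied → index 6.
Insert 327: h=0, slot 0 empty → index 0.
Insert 917: h=4, slot 4 empty → index 4.
Table: [327, ∅, ∅, 568, 917, ∅, 854, ∅, ∅, ∅, ∅, 451, ∅]
Lookup 353: h=0, h2=6, probe 0,6,12 → slot 12 empty, not found.

3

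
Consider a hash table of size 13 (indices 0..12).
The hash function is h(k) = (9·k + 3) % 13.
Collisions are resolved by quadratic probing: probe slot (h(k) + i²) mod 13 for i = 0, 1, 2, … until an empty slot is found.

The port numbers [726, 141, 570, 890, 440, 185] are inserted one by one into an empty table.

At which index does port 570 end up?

Insert 726: h=11, slot 11 empty -> index 11.
Insert 141: h=11, slot 11 occupied -> index 12.
Insert 570: h=11, slots 11,12 occupied -> index 2.
Insert 890: h=5, slot 5 empty -> index 5.
Insert 440: h=11, slots 11,12,2 occupied -> index 7.
Insert 185: h=4, slot 4 empty -> index 4.
Table: [., ., 570, ., 185, 890, ., 440, ., ., ., 726, 141]

2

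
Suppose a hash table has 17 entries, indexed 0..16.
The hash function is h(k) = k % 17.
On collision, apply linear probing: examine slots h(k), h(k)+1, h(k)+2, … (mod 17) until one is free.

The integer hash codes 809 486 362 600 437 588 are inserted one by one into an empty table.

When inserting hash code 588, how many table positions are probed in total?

Insert 809: h=10, slot 10 empty → index 10.
Insert 486: h=10, slot 10 occupied → index 11.
Insert 362: h=5, slot 5 empty → index 5.
Insert 600: h=5, slot 5 occupied → index 6.
Insert 437: h=12, slot 12 empty → index 12.
Insert 588: h=10, slots 10,11,12 occupied → index 13.
Table: [., ., ., ., ., 362, 600, ., ., ., 809, 486, 437, 588, ., ., .]

4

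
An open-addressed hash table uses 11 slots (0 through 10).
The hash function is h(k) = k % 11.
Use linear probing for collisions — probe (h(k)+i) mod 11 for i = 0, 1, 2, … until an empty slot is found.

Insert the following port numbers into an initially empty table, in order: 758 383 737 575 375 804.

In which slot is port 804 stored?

758 hashes to 10; slot 10 is free → place at 10.
383 hashes to 9; slot 9 is free → place at 9.
737 hashes to 0; slot 0 is free → place at 0.
575 hashes to 3; slot 3 is free → place at 3.
375 hashes to 1; slot 1 is free → place at 1.
804 hashes to 1; 1 taken → place at 2.
Table: [737, 375, 804, 575, —, —, —, —, —, 383, 758]

2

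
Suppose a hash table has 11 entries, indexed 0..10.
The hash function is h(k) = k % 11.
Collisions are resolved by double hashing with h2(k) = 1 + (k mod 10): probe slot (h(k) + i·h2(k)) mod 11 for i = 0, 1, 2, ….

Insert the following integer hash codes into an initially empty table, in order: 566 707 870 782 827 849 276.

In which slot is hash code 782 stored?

4

566: h=5 → slot 5
707: h=3 → slot 3
870: h=1 → slot 1
782: h=1, h2=3, probe 1,4 → slot 4
827: h=2 → slot 2
849: h=2, h2=10, probe 2,1,0 → slot 0
276: h=1, h2=7, probe 1,8 → slot 8
Table: [849, 870, 827, 707, 782, 566, ., ., 276, ., .]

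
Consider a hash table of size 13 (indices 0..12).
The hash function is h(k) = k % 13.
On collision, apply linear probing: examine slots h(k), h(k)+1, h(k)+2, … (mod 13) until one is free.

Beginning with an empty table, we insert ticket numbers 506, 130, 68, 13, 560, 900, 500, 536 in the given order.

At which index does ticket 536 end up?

5

506: h=12 -> slot 12
130: h=0 -> slot 0
68: h=3 -> slot 3
13: h=0, probe 0,1 -> slot 1
560: h=1, probe 1,2 -> slot 2
900: h=3, probe 3,4 -> slot 4
500: h=6 -> slot 6
536: h=3, probe 3,4,5 -> slot 5
Table: [130, 13, 560, 68, 900, 536, 500, _, _, _, _, _, 506]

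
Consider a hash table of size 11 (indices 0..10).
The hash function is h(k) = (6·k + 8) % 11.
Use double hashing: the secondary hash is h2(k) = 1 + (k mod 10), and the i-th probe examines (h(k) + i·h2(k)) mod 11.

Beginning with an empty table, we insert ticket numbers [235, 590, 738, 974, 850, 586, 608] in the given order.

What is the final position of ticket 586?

235: h=10 => slot 10
590: h=6 => slot 6
738: h=3 => slot 3
974: h=0 => slot 0
850: h=4 => slot 4
586: h=4, h2=7, probe 4,0,7 => slot 7
608: h=4, h2=9, probe 4,2 => slot 2
Table: [974, ∅, 608, 738, 850, ∅, 590, 586, ∅, ∅, 235]

7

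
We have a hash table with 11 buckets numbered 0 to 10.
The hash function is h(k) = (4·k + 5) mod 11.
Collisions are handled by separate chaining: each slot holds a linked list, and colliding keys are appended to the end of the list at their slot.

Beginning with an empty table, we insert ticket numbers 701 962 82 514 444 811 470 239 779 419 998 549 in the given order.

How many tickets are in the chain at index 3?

Insert 701: h=4, bucket 4 empty -> new chain.
Insert 962: h=3, bucket 3 empty -> new chain.
Insert 82: h=3, bucket 3 nonempty -> append to chain.
Insert 514: h=4, bucket 4 nonempty -> append to chain.
Insert 444: h=10, bucket 10 empty -> new chain.
Insert 811: h=4, bucket 4 nonempty -> append to chain.
Insert 470: h=4, bucket 4 nonempty -> append to chain.
Insert 239: h=4, bucket 4 nonempty -> append to chain.
Insert 779: h=8, bucket 8 empty -> new chain.
Insert 419: h=9, bucket 9 empty -> new chain.
Insert 998: h=4, bucket 4 nonempty -> append to chain.
Insert 549: h=1, bucket 1 empty -> new chain.
Final buckets:
0: —
1: 549
2: —
3: 962 -> 82
4: 701 -> 514 -> 811 -> 470 -> 239 -> 998
5: —
6: —
7: —
8: 779
9: 419
10: 444

2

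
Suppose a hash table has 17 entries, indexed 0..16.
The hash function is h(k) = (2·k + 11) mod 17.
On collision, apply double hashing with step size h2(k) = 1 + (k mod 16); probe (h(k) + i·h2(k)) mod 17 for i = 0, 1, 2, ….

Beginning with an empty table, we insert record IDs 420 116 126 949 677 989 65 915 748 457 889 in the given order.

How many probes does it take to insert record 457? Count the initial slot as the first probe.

3

420 hashes to 1; slot 1 is free → place at 1.
116 hashes to 5; slot 5 is free → place at 5.
126 hashes to 8; slot 8 is free → place at 8.
949 hashes to 5, h2=6; 5 taken → place at 11.
677 hashes to 5, h2=6; 5,11 taken → place at 0.
989 hashes to 0, h2=14; 0 taken → place at 14.
65 hashes to 5, h2=2; 5 taken → place at 7.
915 hashes to 5, h2=4; 5 taken → place at 9.
748 hashes to 11, h2=13; 11,7 taken → place at 3.
457 hashes to 7, h2=10; 7,0 taken → place at 10.
889 hashes to 4; slot 4 is free → place at 4.
Table: [677, 420, _, 748, 889, 116, _, 65, 126, 915, 457, 949, _, _, 989, _, _]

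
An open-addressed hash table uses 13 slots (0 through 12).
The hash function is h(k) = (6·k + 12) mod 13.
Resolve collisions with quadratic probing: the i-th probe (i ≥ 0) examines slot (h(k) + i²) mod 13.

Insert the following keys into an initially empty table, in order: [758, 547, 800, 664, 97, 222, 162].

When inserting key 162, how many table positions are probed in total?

Insert 758: h=10, slot 10 empty -> index 10.
Insert 547: h=5, slot 5 empty -> index 5.
Insert 800: h=2, slot 2 empty -> index 2.
Insert 664: h=5, slot 5 occupied -> index 6.
Insert 97: h=9, slot 9 empty -> index 9.
Insert 222: h=5, slots 5,6,9 occupied -> index 1.
Insert 162: h=9, slots 9,10 occupied -> index 0.
Table: [162, 222, 800, ∅, ∅, 547, 664, ∅, ∅, 97, 758, ∅, ∅]

3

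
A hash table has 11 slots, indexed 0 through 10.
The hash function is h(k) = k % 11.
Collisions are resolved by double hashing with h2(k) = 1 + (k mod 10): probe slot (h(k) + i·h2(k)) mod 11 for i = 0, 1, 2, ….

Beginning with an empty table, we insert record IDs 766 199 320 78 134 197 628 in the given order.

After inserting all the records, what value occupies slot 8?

766 hashes to 7; slot 7 is free -> place at 7.
199 hashes to 1; slot 1 is free -> place at 1.
320 hashes to 1, h2=1; 1 taken -> place at 2.
78 hashes to 1, h2=9; 1 taken -> place at 10.
134 hashes to 2, h2=5; 2,7,1 taken -> place at 6.
197 hashes to 10, h2=8; 10,7 taken -> place at 4.
628 hashes to 1, h2=9; 1,10 taken -> place at 8.
Table: [—, 199, 320, —, 197, —, 134, 766, 628, —, 78]

628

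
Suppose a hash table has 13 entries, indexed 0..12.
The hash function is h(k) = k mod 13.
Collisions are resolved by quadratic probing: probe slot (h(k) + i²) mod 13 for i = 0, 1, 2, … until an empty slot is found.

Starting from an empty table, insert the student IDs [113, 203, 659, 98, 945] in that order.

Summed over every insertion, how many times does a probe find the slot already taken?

Insert 113: h=9, slot 9 empty → index 9.
Insert 203: h=8, slot 8 empty → index 8.
Insert 659: h=9, slot 9 occupied → index 10.
Insert 98: h=7, slot 7 empty → index 7.
Insert 945: h=9, slots 9,10 occupied → index 0.
Table: [945, -, -, -, -, -, -, 98, 203, 113, 659, -, -]

3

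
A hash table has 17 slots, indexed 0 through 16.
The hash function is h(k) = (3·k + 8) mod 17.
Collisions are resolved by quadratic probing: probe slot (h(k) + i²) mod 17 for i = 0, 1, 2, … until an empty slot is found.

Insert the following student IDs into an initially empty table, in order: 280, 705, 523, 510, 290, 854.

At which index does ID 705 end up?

Insert 280: h=15, slot 15 empty -> index 15.
Insert 705: h=15, slot 15 occupied -> index 16.
Insert 523: h=13, slot 13 empty -> index 13.
Insert 510: h=8, slot 8 empty -> index 8.
Insert 290: h=11, slot 11 empty -> index 11.
Insert 854: h=3, slot 3 empty -> index 3.
Table: [-, -, -, 854, -, -, -, -, 510, -, -, 290, -, 523, -, 280, 705]

16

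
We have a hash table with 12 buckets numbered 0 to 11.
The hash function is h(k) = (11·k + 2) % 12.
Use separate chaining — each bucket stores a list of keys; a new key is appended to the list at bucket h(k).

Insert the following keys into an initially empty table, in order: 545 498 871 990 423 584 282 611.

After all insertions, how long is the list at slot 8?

545 → bucket 9
498 → bucket 8
871 → bucket 7
990 → bucket 8 (collision)
423 → bucket 11
584 → bucket 6
282 → bucket 8 (collision)
611 → bucket 3
Final buckets:
0: —
1: —
2: —
3: 611
4: —
5: —
6: 584
7: 871
8: 498 -> 990 -> 282
9: 545
10: —
11: 423

3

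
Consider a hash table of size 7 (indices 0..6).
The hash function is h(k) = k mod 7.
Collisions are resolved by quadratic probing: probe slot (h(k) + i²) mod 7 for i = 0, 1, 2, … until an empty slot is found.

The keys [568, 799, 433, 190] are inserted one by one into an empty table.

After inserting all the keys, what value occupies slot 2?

568 hashes to 1; slot 1 is free -> place at 1.
799 hashes to 1; 1 taken -> place at 2.
433 hashes to 6; slot 6 is free -> place at 6.
190 hashes to 1; 1,2 taken -> place at 5.
Table: [-, 568, 799, -, -, 190, 433]

799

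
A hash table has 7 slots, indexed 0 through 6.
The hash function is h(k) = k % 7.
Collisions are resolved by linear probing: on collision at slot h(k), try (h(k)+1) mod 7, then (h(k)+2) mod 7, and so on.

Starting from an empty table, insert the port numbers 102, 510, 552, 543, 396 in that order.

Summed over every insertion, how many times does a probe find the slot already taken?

6

102 hashes to 4; slot 4 is free → place at 4.
510 hashes to 6; slot 6 is free → place at 6.
552 hashes to 6; 6 taken → place at 0.
543 hashes to 4; 4 taken → place at 5.
396 hashes to 4; 4,5,6,0 taken → place at 1.
Table: [552, 396, ∅, ∅, 102, 543, 510]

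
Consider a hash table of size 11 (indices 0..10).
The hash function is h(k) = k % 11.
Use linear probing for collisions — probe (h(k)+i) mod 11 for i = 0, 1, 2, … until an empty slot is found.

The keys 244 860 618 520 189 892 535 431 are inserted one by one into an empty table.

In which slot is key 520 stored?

5

244: h=2 -> slot 2
860: h=2, probe 2,3 -> slot 3
618: h=2, probe 2,3,4 -> slot 4
520: h=3, probe 3,4,5 -> slot 5
189: h=2, probe 2,3,4,5,6 -> slot 6
892: h=1 -> slot 1
535: h=7 -> slot 7
431: h=2, probe 2,3,4,5,6,7,8 -> slot 8
Table: [_, 892, 244, 860, 618, 520, 189, 535, 431, _, _]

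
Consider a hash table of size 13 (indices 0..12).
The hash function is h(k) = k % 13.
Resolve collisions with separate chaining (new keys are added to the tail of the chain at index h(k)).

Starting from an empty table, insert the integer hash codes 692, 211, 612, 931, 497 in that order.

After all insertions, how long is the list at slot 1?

1

Insert 692: h=3, bucket 3 empty → new chain.
Insert 211: h=3, bucket 3 nonempty → append to chain.
Insert 612: h=1, bucket 1 empty → new chain.
Insert 931: h=8, bucket 8 empty → new chain.
Insert 497: h=3, bucket 3 nonempty → append to chain.
Final buckets:
0: -
1: 612
2: -
3: 692 -> 211 -> 497
4: -
5: -
6: -
7: -
8: 931
9: -
10: -
11: -
12: -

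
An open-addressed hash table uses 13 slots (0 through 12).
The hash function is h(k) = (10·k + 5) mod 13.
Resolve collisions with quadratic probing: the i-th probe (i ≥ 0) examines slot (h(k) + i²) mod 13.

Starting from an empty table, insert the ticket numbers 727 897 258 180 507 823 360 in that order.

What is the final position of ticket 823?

727: h=8 => slot 8
897: h=5 => slot 5
258: h=11 => slot 11
180: h=11, probe 11,12 => slot 12
507: h=5, probe 5,6 => slot 6
823: h=6, probe 6,7 => slot 7
360: h=4 => slot 4
Table: [—, —, —, —, 360, 897, 507, 823, 727, —, —, 258, 180]

7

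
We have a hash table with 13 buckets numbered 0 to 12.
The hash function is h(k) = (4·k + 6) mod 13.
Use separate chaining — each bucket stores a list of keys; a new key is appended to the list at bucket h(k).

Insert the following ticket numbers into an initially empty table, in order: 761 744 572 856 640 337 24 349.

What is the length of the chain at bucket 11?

761 → bucket 8
744 → bucket 5
572 → bucket 6
856 → bucket 11
640 → bucket 5 (collision)
337 → bucket 2
24 → bucket 11 (collision)
349 → bucket 11 (collision)
Final buckets:
0: ∅
1: ∅
2: 337
3: ∅
4: ∅
5: 744 -> 640
6: 572
7: ∅
8: 761
9: ∅
10: ∅
11: 856 -> 24 -> 349
12: ∅

3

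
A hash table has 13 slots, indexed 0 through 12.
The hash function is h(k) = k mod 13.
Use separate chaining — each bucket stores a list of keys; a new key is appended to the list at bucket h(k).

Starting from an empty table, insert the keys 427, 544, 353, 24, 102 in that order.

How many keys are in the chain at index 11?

4

Insert 427: h=11, bucket 11 empty → new chain.
Insert 544: h=11, bucket 11 nonempty → append to chain.
Insert 353: h=2, bucket 2 empty → new chain.
Insert 24: h=11, bucket 11 nonempty → append to chain.
Insert 102: h=11, bucket 11 nonempty → append to chain.
Final buckets:
0: .
1: .
2: 353
3: .
4: .
5: .
6: .
7: .
8: .
9: .
10: .
11: 427 -> 544 -> 24 -> 102
12: .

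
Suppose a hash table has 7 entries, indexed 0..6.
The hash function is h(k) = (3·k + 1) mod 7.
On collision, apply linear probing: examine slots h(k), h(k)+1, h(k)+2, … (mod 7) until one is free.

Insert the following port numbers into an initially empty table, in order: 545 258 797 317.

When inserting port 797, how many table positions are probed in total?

3

545 hashes to 5; slot 5 is free -> place at 5.
258 hashes to 5; 5 taken -> place at 6.
797 hashes to 5; 5,6 taken -> place at 0.
317 hashes to 0; 0 taken -> place at 1.
Table: [797, 317, _, _, _, 545, 258]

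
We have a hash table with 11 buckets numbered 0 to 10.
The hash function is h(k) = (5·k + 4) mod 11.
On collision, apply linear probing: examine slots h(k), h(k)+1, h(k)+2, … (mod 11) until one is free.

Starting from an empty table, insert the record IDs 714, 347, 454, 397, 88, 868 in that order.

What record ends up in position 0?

714: h=10 => slot 10
347: h=1 => slot 1
454: h=8 => slot 8
397: h=9 => slot 9
88: h=4 => slot 4
868: h=10, probe 10,0 => slot 0
Table: [868, 347, _, _, 88, _, _, _, 454, 397, 714]

868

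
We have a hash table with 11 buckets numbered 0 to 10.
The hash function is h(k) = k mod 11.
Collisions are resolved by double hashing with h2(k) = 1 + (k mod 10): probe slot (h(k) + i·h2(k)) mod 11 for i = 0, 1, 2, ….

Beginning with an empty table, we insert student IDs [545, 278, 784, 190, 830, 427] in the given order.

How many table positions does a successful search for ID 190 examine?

2

545: h=6 → slot 6
278: h=3 → slot 3
784: h=3, h2=5, probe 3,8 → slot 8
190: h=3, h2=1, probe 3,4 → slot 4
830: h=5 → slot 5
427: h=9 → slot 9
Table: [., ., ., 278, 190, 830, 545, ., 784, 427, .]
Lookup 190: h=3, h2=1, probe 3,4 → found at 4.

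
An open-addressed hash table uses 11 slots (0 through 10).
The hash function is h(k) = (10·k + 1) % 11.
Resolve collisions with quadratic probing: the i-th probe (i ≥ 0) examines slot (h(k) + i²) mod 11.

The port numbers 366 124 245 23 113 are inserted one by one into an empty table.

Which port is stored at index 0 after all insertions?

Insert 366: h=9, slot 9 empty → index 9.
Insert 124: h=9, slot 9 occupied → index 10.
Insert 245: h=9, slots 9,10 occupied → index 2.
Insert 23: h=0, slot 0 empty → index 0.
Insert 113: h=9, slots 9,10,2 occupied → index 7.
Table: [23, ., 245, ., ., ., ., 113, ., 366, 124]

23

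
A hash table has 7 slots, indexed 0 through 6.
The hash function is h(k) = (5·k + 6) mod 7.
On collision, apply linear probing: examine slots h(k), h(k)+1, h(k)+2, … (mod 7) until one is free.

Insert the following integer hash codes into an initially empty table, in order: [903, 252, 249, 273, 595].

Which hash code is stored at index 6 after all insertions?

903

903: h=6 => slot 6
252: h=6, probe 6,0 => slot 0
249: h=5 => slot 5
273: h=6, probe 6,0,1 => slot 1
595: h=6, probe 6,0,1,2 => slot 2
Table: [252, 273, 595, -, -, 249, 903]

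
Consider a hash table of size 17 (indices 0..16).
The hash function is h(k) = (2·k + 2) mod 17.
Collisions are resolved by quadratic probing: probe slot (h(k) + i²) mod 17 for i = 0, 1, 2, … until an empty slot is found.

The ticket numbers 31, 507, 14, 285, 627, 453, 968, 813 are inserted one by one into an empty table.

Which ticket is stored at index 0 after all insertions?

31 hashes to 13; slot 13 is free => place at 13.
507 hashes to 13; 13 taken => place at 14.
14 hashes to 13; 13,14 taken => place at 0.
285 hashes to 11; slot 11 is free => place at 11.
627 hashes to 15; slot 15 is free => place at 15.
453 hashes to 7; slot 7 is free => place at 7.
968 hashes to 0; 0 taken => place at 1.
813 hashes to 13; 13,14,0 taken => place at 5.
Table: [14, 968, —, —, —, 813, —, 453, —, —, —, 285, —, 31, 507, 627, —]

14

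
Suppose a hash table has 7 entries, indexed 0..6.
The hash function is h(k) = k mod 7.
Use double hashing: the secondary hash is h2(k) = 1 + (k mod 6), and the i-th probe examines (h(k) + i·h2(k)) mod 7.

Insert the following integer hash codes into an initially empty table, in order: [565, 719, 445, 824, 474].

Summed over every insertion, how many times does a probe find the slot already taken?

565: h=5 => slot 5
719: h=5, h2=6, probe 5,4 => slot 4
445: h=4, h2=2, probe 4,6 => slot 6
824: h=5, h2=3, probe 5,1 => slot 1
474: h=5, h2=1, probe 5,6,0 => slot 0
Table: [474, 824, —, —, 719, 565, 445]

5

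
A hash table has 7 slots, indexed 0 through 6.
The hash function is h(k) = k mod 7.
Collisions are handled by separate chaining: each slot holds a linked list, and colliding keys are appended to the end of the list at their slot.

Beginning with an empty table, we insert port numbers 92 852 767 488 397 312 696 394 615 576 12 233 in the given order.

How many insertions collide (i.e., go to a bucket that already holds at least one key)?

92 -> bucket 1
852 -> bucket 5
767 -> bucket 4
488 -> bucket 5 (collision)
397 -> bucket 5 (collision)
312 -> bucket 4 (collision)
696 -> bucket 3
394 -> bucket 2
615 -> bucket 6
576 -> bucket 2 (collision)
12 -> bucket 5 (collision)
233 -> bucket 2 (collision)
Final buckets:
0: -
1: 92
2: 394 -> 576 -> 233
3: 696
4: 767 -> 312
5: 852 -> 488 -> 397 -> 12
6: 615

6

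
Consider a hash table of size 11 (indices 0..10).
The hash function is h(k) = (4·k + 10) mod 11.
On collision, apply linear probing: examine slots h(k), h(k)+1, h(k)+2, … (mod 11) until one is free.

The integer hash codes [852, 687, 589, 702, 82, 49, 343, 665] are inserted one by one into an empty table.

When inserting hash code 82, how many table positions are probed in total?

852 hashes to 8; slot 8 is free => place at 8.
687 hashes to 8; 8 taken => place at 9.
589 hashes to 1; slot 1 is free => place at 1.
702 hashes to 2; slot 2 is free => place at 2.
82 hashes to 8; 8,9 taken => place at 10.
49 hashes to 8; 8,9,10 taken => place at 0.
343 hashes to 7; slot 7 is free => place at 7.
665 hashes to 8; 8,9,10,0,1,2 taken => place at 3.
Table: [49, 589, 702, 665, —, —, —, 343, 852, 687, 82]

3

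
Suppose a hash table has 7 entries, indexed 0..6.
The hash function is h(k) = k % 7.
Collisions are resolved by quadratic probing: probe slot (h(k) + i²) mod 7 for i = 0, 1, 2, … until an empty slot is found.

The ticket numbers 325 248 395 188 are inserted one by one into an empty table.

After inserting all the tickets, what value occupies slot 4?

325 hashes to 3; slot 3 is free → place at 3.
248 hashes to 3; 3 taken → place at 4.
395 hashes to 3; 3,4 taken → place at 0.
188 hashes to 6; slot 6 is free → place at 6.
Table: [395, -, -, 325, 248, -, 188]

248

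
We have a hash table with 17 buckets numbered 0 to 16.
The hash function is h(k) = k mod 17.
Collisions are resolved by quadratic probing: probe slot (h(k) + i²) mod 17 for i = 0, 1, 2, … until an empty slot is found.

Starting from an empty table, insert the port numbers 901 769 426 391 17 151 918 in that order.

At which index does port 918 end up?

901 hashes to 0; slot 0 is free -> place at 0.
769 hashes to 4; slot 4 is free -> place at 4.
426 hashes to 1; slot 1 is free -> place at 1.
391 hashes to 0; 0,1,4 taken -> place at 9.
17 hashes to 0; 0,1,4,9 taken -> place at 16.
151 hashes to 15; slot 15 is free -> place at 15.
918 hashes to 0; 0,1,4,9,16 taken -> place at 8.
Table: [901, 426, -, -, 769, -, -, -, 918, 391, -, -, -, -, -, 151, 17]

8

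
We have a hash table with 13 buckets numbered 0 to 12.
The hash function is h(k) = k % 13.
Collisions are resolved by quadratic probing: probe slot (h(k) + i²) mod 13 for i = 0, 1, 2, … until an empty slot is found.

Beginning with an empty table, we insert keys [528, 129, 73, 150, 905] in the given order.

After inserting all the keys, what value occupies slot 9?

528: h=8 -> slot 8
129: h=12 -> slot 12
73: h=8, probe 8,9 -> slot 9
150: h=7 -> slot 7
905: h=8, probe 8,9,12,4 -> slot 4
Table: [∅, ∅, ∅, ∅, 905, ∅, ∅, 150, 528, 73, ∅, ∅, 129]

73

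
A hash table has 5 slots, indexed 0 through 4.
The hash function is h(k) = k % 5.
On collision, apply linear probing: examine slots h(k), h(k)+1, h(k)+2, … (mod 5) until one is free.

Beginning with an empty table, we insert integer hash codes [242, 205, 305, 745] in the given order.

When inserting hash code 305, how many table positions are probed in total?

242: h=2 -> slot 2
205: h=0 -> slot 0
305: h=0, probe 0,1 -> slot 1
745: h=0, probe 0,1,2,3 -> slot 3
Table: [205, 305, 242, 745, —]

2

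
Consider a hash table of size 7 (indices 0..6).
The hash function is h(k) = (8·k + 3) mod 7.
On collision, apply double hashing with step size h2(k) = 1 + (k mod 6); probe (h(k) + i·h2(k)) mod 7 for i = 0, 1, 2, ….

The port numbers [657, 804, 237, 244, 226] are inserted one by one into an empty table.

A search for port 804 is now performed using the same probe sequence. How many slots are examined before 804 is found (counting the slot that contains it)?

2

657 hashes to 2; slot 2 is free => place at 2.
804 hashes to 2, h2=1; 2 taken => place at 3.
237 hashes to 2, h2=4; 2 taken => place at 6.
244 hashes to 2, h2=5; 2 taken => place at 0.
226 hashes to 5; slot 5 is free => place at 5.
Table: [244, ∅, 657, 804, ∅, 226, 237]
Lookup 804: h=2, h2=1, probe 2,3 → found at 3.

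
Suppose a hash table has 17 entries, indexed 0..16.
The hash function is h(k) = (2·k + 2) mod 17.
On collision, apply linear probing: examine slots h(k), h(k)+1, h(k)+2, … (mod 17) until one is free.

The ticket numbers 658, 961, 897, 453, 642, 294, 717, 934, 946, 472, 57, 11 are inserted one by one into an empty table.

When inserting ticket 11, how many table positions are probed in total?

10

658: h=9 => slot 9
961: h=3 => slot 3
897: h=11 => slot 11
453: h=7 => slot 7
642: h=11, probe 11,12 => slot 12
294: h=12, probe 12,13 => slot 13
717: h=8 => slot 8
934: h=0 => slot 0
946: h=7, probe 7,8,9,10 => slot 10
472: h=11, probe 11,12,13,14 => slot 14
57: h=14, probe 14,15 => slot 15
11: h=7, probe 7,8,9,10,11,12,13,14,15,16 => slot 16
Table: [934, —, —, 961, —, —, —, 453, 717, 658, 946, 897, 642, 294, 472, 57, 11]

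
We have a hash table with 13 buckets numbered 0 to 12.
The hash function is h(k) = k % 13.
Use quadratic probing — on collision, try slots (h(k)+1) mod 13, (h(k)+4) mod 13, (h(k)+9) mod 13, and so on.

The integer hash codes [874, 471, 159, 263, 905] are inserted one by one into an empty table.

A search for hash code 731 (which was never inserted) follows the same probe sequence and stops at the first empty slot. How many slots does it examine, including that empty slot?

5

874 hashes to 3; slot 3 is free => place at 3.
471 hashes to 3; 3 taken => place at 4.
159 hashes to 3; 3,4 taken => place at 7.
263 hashes to 3; 3,4,7 taken => place at 12.
905 hashes to 8; slot 8 is free => place at 8.
Table: [∅, ∅, ∅, 874, 471, ∅, ∅, 159, 905, ∅, ∅, ∅, 263]
Lookup 731: h=3, probe 3,4,7,12,6 → slot 6 empty, not found.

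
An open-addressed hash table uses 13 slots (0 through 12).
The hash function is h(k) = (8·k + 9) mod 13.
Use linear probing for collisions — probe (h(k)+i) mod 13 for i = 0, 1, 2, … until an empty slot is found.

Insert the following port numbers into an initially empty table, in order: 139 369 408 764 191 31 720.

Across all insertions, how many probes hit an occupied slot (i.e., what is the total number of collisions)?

10

Insert 139: h=3, slot 3 empty => index 3.
Insert 369: h=10, slot 10 empty => index 10.
Insert 408: h=10, slot 10 occupied => index 11.
Insert 764: h=11, slot 11 occupied => index 12.
Insert 191: h=3, slot 3 occupied => index 4.
Insert 31: h=10, slots 10,11,12 occupied => index 0.
Insert 720: h=10, slots 10,11,12,0 occupied => index 1.
Table: [31, 720, -, 139, 191, -, -, -, -, -, 369, 408, 764]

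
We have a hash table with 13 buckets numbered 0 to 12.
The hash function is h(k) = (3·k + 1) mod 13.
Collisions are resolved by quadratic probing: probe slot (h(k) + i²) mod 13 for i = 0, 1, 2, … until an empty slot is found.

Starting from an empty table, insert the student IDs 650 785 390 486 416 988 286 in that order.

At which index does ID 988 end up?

10

650 hashes to 1; slot 1 is free → place at 1.
785 hashes to 3; slot 3 is free → place at 3.
390 hashes to 1; 1 taken → place at 2.
486 hashes to 3; 3 taken → place at 4.
416 hashes to 1; 1,2 taken → place at 5.
988 hashes to 1; 1,2,5 taken → place at 10.
286 hashes to 1; 1,2,5,10,4 taken → place at 0.
Table: [286, 650, 390, 785, 486, 416, -, -, -, -, 988, -, -]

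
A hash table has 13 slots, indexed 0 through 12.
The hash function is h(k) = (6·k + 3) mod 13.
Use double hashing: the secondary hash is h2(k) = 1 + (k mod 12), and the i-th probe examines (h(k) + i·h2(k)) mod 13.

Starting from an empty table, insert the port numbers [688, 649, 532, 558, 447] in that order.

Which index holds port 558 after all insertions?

Insert 688: h=10, slot 10 empty => index 10.
Insert 649: h=10, h2=2, slot 10 occupied => index 12.
Insert 532: h=10, h2=5, slot 10 occupied => index 2.
Insert 558: h=10, h2=7, slot 10 occupied => index 4.
Insert 447: h=7, slot 7 empty => index 7.
Table: [∅, ∅, 532, ∅, 558, ∅, ∅, 447, ∅, ∅, 688, ∅, 649]

4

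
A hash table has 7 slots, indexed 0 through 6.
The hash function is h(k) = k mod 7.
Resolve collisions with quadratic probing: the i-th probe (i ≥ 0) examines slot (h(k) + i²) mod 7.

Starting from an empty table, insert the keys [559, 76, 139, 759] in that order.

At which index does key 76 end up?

0

559: h=6 → slot 6
76: h=6, probe 6,0 → slot 0
139: h=6, probe 6,0,3 → slot 3
759: h=3, probe 3,4 → slot 4
Table: [76, —, —, 139, 759, —, 559]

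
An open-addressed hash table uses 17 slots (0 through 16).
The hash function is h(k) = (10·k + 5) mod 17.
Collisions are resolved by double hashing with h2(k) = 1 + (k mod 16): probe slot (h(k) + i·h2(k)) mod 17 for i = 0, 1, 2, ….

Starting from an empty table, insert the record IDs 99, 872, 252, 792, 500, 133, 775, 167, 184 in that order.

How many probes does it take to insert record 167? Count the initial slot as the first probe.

99: h=9 → slot 9
872: h=4 → slot 4
252: h=9, h2=13, probe 9,5 → slot 5
792: h=3 → slot 3
500: h=7 → slot 7
133: h=9, h2=6, probe 9,15 → slot 15
775: h=3, h2=8, probe 3,11 → slot 11
167: h=9, h2=8, probe 9,0 → slot 0
184: h=9, h2=9, probe 9,1 → slot 1
Table: [167, 184, ., 792, 872, 252, ., 500, ., 99, ., 775, ., ., ., 133, .]

2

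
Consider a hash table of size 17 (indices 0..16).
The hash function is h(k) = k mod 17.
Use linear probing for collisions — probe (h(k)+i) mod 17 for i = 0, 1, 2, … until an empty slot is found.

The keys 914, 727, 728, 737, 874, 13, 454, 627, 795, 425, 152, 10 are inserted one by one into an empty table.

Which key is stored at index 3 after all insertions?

152

914: h=13 -> slot 13
727: h=13, probe 13,14 -> slot 14
728: h=14, probe 14,15 -> slot 15
737: h=6 -> slot 6
874: h=7 -> slot 7
13: h=13, probe 13,14,15,16 -> slot 16
454: h=12 -> slot 12
627: h=15, probe 15,16,0 -> slot 0
795: h=13, probe 13,14,15,16,0,1 -> slot 1
425: h=0, probe 0,1,2 -> slot 2
152: h=16, probe 16,0,1,2,3 -> slot 3
10: h=10 -> slot 10
Table: [627, 795, 425, 152, -, -, 737, 874, -, -, 10, -, 454, 914, 727, 728, 13]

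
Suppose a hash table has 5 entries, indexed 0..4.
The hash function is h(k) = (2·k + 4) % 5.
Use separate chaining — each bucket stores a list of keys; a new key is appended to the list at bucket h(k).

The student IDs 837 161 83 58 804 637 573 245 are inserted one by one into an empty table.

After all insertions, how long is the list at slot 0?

837 → bucket 3
161 → bucket 1
83 → bucket 0
58 → bucket 0 (collision)
804 → bucket 2
637 → bucket 3 (collision)
573 → bucket 0 (collision)
245 → bucket 4
Final buckets:
0: 83 -> 58 -> 573
1: 161
2: 804
3: 837 -> 637
4: 245

3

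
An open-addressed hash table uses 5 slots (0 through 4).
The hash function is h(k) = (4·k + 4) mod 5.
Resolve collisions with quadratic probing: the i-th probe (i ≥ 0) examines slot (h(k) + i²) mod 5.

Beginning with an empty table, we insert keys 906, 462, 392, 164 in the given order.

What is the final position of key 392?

906 hashes to 3; slot 3 is free -> place at 3.
462 hashes to 2; slot 2 is free -> place at 2.
392 hashes to 2; 2,3 taken -> place at 1.
164 hashes to 0; slot 0 is free -> place at 0.
Table: [164, 392, 462, 906, _]

1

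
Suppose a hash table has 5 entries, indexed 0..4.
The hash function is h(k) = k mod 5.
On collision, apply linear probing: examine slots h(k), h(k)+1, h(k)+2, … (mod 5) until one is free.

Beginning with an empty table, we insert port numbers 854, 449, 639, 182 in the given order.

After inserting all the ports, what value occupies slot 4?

854 hashes to 4; slot 4 is free -> place at 4.
449 hashes to 4; 4 taken -> place at 0.
639 hashes to 4; 4,0 taken -> place at 1.
182 hashes to 2; slot 2 is free -> place at 2.
Table: [449, 639, 182, ∅, 854]

854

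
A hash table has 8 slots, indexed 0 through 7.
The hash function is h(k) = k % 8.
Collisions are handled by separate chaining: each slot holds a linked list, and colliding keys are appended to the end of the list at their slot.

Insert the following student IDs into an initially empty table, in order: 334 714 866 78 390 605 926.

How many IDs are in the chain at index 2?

Insert 334: h=6, bucket 6 empty → new chain.
Insert 714: h=2, bucket 2 empty → new chain.
Insert 866: h=2, bucket 2 nonempty → append to chain.
Insert 78: h=6, bucket 6 nonempty → append to chain.
Insert 390: h=6, bucket 6 nonempty → append to chain.
Insert 605: h=5, bucket 5 empty → new chain.
Insert 926: h=6, bucket 6 nonempty → append to chain.
Final buckets:
0: .
1: .
2: 714 -> 866
3: .
4: .
5: 605
6: 334 -> 78 -> 390 -> 926
7: .

2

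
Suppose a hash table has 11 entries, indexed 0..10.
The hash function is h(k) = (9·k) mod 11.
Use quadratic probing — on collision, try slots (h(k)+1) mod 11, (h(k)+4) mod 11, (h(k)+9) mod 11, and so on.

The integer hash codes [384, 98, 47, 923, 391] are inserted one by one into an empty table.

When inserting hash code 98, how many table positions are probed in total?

384: h=2 → slot 2
98: h=2, probe 2,3 → slot 3
47: h=5 → slot 5
923: h=2, probe 2,3,6 → slot 6
391: h=10 → slot 10
Table: [., ., 384, 98, ., 47, 923, ., ., ., 391]

2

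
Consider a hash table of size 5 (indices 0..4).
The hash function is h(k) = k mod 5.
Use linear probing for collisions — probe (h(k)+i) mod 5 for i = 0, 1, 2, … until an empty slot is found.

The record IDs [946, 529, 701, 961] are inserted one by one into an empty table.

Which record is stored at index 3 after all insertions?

946 hashes to 1; slot 1 is free => place at 1.
529 hashes to 4; slot 4 is free => place at 4.
701 hashes to 1; 1 taken => place at 2.
961 hashes to 1; 1,2 taken => place at 3.
Table: [∅, 946, 701, 961, 529]

961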